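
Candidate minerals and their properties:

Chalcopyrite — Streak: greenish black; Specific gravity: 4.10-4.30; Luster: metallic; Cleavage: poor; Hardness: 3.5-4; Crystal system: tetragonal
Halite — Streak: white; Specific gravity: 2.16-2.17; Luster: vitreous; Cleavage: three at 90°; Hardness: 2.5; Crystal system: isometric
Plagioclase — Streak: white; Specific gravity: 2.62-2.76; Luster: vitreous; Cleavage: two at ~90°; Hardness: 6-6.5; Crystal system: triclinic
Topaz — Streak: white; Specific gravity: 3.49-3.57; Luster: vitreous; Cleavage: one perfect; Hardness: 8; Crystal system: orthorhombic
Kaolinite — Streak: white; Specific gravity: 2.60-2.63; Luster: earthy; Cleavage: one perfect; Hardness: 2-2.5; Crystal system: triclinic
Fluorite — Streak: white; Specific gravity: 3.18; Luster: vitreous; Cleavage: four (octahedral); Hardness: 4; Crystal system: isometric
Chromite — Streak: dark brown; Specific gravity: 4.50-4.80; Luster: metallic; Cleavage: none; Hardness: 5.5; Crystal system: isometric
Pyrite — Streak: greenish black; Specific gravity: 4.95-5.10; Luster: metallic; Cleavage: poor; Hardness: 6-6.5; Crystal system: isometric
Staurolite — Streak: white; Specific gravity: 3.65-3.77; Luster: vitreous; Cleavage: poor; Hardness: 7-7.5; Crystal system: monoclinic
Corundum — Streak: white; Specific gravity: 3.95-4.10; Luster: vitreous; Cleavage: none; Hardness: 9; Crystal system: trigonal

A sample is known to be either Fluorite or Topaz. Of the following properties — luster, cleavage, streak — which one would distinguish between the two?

cleavage

Luster: both vitreous — identical.
Cleavage: Fluorite four (octahedral), Topaz one perfect — these differ.
Streak: both white — identical.
Only cleavage differs between Fluorite and Topaz among the listed tests.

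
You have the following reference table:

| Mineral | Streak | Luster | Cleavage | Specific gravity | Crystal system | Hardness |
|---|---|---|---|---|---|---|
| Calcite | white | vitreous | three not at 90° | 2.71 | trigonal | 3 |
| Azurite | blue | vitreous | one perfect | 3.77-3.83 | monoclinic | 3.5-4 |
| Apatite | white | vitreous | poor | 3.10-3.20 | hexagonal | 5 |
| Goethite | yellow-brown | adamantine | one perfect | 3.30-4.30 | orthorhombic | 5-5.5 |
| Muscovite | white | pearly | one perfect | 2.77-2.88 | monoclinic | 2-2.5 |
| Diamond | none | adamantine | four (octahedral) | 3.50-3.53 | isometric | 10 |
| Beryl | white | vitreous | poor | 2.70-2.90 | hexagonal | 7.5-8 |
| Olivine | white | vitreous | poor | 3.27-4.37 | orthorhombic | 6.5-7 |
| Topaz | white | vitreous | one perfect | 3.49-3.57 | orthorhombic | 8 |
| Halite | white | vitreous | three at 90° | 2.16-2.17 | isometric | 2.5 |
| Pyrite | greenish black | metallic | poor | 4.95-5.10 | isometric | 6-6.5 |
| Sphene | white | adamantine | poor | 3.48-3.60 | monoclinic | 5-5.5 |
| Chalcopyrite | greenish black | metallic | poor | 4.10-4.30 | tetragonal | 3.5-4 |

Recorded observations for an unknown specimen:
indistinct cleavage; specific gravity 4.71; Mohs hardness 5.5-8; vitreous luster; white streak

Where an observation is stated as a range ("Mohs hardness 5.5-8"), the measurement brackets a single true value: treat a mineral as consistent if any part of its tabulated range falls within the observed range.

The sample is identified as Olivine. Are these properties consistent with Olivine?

Inconsistent

Indistinct cleavage — consistent with Olivine (cleavage poor).
Specific gravity 4.71 — Olivine has SG 3.27-4.37; inconsistent.
Mohs hardness 5.5-8 — consistent with Olivine (hardness 6.5-7).
Vitreous luster — consistent with Olivine (vitreous luster).
White streak — consistent with Olivine (white streak).
Olivine is excluded by the specific gravity.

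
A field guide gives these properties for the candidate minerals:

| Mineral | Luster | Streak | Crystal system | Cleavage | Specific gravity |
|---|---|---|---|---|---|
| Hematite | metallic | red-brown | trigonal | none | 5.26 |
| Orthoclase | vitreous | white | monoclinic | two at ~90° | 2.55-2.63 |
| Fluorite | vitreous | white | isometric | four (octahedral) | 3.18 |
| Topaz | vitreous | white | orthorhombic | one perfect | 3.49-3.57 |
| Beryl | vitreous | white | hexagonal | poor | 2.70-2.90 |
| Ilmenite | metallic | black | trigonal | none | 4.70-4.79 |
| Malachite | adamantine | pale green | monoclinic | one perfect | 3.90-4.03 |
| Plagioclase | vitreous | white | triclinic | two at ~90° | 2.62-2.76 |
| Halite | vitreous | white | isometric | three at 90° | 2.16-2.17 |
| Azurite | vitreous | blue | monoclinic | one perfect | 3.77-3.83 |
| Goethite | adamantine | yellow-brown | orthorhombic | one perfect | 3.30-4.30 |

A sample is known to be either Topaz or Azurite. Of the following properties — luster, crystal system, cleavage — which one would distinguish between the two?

Luster: both vitreous — identical.
Crystal system: Topaz orthorhombic, Azurite monoclinic — different.
Cleavage: both one perfect — identical.
Of the listed properties, crystal system is the one that separates them.

crystal system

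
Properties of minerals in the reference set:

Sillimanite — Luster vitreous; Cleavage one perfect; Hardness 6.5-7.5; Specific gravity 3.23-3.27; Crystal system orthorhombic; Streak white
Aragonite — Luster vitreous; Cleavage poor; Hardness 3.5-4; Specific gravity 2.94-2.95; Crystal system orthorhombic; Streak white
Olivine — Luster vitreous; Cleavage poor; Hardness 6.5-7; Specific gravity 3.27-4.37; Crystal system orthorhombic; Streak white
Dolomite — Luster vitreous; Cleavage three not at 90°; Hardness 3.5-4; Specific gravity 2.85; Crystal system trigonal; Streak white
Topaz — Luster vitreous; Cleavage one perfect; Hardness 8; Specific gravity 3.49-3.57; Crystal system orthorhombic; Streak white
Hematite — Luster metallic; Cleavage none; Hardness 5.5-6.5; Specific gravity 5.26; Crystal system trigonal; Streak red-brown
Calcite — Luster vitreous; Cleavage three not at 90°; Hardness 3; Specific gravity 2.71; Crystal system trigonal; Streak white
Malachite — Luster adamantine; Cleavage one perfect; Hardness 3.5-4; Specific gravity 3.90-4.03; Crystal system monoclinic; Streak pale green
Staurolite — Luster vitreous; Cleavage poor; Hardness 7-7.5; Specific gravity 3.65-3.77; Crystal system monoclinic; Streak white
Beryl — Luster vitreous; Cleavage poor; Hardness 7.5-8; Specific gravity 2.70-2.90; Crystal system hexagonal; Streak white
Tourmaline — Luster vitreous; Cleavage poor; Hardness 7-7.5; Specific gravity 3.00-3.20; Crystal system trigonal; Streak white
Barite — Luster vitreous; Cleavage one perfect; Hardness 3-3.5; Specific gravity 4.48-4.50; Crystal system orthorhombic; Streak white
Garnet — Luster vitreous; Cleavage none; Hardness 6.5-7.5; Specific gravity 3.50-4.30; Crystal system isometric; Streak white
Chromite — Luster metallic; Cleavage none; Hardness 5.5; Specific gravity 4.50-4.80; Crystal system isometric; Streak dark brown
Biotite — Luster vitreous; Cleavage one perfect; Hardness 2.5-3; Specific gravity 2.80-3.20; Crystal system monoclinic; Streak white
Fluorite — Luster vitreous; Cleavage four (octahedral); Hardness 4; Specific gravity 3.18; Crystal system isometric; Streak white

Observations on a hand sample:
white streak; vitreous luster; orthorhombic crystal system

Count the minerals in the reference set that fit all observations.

White streak rules out Hematite, Malachite, Chromite.
Vitreous luster — all remaining candidates fit.
Orthorhombic crystal system — leaves Sillimanite, Aragonite, Olivine, Topaz, Barite.
Remaining candidates: Aragonite, Barite, Olivine, Sillimanite, Topaz.
That is 5 minerals.

5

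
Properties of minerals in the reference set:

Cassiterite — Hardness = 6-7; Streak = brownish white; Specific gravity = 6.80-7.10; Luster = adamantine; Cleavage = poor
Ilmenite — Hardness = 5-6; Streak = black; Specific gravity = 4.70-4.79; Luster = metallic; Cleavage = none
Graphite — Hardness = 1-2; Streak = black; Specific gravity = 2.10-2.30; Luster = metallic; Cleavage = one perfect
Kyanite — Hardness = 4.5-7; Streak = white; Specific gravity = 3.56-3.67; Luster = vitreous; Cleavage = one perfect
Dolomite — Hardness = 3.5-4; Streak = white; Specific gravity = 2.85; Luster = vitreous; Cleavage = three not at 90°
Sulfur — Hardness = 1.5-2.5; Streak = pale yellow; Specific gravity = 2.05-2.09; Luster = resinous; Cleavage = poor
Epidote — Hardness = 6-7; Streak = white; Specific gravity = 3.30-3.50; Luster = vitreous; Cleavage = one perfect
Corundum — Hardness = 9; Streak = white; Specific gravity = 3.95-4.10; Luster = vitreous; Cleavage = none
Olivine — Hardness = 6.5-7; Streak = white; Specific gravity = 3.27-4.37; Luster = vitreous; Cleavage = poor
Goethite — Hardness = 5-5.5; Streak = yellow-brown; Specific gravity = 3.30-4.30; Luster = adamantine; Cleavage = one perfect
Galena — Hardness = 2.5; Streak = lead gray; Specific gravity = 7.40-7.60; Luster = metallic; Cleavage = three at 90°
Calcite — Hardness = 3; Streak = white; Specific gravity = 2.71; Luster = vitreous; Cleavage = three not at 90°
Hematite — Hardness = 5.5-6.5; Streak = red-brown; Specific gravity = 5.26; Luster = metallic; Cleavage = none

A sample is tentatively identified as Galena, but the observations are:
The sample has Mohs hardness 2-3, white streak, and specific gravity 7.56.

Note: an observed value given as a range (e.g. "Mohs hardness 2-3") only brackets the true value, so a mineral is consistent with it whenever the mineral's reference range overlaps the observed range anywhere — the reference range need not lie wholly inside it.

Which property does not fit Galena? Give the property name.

streak

Mohs hardness 2-3: Galena has hardness 2.5 — matches.
White streak: Galena has lead gray streak — inconsistent.
Specific gravity 7.56: Galena has SG 7.40-7.60 — matches.
Only the streak is inconsistent.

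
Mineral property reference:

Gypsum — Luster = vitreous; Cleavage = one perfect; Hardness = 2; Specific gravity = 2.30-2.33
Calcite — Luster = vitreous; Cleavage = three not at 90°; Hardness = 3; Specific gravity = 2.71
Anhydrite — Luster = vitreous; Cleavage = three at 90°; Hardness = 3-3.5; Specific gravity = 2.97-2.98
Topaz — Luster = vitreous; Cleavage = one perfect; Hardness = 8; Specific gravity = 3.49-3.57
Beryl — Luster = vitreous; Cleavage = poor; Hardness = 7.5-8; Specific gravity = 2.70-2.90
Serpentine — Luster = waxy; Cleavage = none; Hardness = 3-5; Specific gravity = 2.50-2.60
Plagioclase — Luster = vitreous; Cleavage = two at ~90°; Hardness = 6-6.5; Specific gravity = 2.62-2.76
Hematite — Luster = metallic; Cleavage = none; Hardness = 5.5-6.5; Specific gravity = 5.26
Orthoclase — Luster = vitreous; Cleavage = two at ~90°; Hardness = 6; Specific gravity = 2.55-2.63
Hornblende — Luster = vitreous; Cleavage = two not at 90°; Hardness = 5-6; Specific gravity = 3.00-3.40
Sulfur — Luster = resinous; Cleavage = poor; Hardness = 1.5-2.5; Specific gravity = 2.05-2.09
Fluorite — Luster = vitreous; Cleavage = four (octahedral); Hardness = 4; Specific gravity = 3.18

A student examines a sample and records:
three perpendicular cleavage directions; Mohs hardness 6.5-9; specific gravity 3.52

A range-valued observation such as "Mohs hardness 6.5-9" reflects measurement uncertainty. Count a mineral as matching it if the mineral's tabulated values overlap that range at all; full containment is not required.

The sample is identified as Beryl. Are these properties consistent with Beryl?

Inconsistent

Three perpendicular cleavage directions — Beryl has cleavage poor; which does not match.
Mohs hardness 6.5-9 — fits Beryl (hardness 7.5-8).
Specific gravity 3.52 — Beryl has SG 2.70-2.90; which does not match.
2 of the observed properties are inconsistent with Beryl.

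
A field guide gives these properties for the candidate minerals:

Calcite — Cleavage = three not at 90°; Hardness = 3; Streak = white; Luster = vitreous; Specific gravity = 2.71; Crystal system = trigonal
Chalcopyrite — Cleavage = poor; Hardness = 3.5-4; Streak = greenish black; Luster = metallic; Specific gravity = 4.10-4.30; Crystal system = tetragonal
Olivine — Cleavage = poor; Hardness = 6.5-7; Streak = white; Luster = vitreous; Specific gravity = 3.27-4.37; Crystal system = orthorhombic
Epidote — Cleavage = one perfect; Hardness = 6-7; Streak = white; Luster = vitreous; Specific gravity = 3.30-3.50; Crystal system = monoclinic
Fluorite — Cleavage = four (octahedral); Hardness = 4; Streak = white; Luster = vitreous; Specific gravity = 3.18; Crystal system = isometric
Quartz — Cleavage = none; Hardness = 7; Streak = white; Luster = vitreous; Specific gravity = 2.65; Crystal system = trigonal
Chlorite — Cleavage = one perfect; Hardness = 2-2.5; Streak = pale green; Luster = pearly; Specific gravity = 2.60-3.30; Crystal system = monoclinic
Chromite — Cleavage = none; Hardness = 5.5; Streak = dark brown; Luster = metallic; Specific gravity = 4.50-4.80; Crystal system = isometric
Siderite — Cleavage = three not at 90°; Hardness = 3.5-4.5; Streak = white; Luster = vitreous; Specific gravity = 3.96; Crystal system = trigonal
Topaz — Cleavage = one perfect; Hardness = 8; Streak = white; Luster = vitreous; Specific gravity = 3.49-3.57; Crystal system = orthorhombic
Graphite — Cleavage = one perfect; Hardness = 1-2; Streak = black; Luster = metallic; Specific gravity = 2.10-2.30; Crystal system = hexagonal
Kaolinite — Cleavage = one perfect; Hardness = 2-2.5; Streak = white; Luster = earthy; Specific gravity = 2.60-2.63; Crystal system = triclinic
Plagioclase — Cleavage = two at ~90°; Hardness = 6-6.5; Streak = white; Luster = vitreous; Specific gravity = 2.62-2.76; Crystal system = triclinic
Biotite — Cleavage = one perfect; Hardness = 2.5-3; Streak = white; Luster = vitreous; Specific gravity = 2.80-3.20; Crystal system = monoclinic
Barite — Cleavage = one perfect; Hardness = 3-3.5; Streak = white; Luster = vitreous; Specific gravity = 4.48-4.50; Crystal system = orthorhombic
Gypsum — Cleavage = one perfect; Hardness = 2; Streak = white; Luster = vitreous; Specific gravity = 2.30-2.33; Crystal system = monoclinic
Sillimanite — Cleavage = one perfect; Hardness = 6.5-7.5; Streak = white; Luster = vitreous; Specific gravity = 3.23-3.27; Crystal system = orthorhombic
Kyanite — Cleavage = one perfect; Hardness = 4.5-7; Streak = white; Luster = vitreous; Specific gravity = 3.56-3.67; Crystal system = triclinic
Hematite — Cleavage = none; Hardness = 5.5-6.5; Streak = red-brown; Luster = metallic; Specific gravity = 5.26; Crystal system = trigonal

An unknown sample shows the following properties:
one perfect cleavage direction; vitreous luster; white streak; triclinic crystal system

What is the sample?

Kyanite

One perfect cleavage direction — Epidote, Chlorite, Topaz, Graphite, Kaolinite, Biotite, Barite, Gypsum, Sillimanite, Kyanite remain.
Vitreous luster rules out Chlorite, Graphite, Kaolinite.
White streak — consistent with all remaining minerals.
Triclinic crystal system — Kyanite remains.
The only mineral consistent with every observation is Kyanite.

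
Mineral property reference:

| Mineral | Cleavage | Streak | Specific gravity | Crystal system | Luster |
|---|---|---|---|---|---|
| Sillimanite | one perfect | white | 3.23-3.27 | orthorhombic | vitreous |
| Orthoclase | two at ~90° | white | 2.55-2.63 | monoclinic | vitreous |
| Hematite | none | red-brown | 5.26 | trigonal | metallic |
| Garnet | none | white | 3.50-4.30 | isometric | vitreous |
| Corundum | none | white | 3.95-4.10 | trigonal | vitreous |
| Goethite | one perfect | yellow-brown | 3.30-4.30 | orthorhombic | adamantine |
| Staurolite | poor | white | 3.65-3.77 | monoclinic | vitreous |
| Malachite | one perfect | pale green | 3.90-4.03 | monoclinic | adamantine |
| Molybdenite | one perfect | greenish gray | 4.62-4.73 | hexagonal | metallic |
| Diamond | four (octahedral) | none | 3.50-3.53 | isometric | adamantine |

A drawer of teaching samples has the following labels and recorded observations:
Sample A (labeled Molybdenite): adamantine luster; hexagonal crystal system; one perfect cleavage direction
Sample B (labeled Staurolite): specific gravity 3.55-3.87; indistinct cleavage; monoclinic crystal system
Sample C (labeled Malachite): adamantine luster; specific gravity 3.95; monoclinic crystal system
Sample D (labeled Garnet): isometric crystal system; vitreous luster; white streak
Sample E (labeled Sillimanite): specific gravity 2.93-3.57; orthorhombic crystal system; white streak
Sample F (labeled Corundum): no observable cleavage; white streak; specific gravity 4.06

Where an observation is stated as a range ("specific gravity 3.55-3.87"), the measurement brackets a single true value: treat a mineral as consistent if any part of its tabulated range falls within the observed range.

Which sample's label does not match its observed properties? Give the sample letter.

A

Sample A: adamantine luster is outside the reference for Molybdenite (metallic luster) — mislabeled.
Sample B: every observation is compatible with the reference values for Staurolite.
Sample C: every observation is compatible with the reference values for Malachite.
Sample D: every observation is compatible with the reference values for Garnet.
Sample E: every observation is compatible with the reference values for Sillimanite.
Sample F: every observation is compatible with the reference values for Corundum.
The mislabeled specimen is A.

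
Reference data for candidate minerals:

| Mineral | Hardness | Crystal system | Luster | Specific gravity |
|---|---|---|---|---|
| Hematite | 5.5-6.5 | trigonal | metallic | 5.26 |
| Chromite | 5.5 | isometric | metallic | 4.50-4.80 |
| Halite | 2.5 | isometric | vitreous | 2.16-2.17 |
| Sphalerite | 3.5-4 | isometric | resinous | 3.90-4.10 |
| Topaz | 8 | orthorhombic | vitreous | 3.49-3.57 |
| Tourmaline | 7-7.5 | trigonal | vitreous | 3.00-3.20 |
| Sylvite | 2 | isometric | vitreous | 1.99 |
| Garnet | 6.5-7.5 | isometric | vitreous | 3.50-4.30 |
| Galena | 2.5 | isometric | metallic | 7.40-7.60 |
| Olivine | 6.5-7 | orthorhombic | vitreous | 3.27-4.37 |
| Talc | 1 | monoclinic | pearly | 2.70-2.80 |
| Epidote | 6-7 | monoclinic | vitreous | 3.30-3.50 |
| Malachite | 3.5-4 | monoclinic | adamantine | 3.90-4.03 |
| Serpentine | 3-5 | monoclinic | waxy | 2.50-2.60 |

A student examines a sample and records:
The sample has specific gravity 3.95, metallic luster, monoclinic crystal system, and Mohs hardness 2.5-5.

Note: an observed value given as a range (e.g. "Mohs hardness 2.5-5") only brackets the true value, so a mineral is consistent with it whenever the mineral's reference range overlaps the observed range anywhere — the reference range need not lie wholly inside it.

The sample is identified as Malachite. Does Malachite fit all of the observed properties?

Specific gravity 3.95 — fits Malachite (SG 3.90-4.03).
Metallic luster — Malachite has adamantine luster; which does not match.
Monoclinic crystal system — fits Malachite (monoclinic system).
Mohs hardness 2.5-5 — fits Malachite (hardness 3.5-4).
Luster alone is enough to reject Malachite.

No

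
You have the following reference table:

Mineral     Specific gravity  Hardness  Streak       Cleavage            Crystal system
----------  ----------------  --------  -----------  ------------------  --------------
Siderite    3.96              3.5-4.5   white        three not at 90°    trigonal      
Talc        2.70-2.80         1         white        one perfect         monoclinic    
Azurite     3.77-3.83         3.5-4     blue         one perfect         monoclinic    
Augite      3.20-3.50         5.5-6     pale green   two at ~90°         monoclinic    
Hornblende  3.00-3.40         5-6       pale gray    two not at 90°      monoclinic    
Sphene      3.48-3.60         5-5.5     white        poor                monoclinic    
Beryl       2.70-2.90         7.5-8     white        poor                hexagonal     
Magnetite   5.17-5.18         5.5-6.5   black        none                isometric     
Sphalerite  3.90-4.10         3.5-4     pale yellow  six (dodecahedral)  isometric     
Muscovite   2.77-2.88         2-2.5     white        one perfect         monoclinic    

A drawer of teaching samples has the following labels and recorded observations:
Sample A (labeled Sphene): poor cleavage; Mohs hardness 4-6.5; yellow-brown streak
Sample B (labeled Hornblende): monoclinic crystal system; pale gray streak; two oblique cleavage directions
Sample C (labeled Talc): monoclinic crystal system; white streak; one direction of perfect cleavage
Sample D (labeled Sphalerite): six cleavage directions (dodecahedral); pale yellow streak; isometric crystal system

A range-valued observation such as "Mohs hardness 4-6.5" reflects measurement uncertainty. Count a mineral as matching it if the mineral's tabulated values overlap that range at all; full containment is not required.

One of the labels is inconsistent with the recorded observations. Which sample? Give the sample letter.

A

Sample A: yellow-brown streak is outside the reference for Sphene (white streak) — mislabeled.
Sample B: observations are consistent with Hornblende.
Sample C: observations are consistent with Talc.
Sample D: observations are consistent with Sphalerite.
Sample A is the mislabeled one.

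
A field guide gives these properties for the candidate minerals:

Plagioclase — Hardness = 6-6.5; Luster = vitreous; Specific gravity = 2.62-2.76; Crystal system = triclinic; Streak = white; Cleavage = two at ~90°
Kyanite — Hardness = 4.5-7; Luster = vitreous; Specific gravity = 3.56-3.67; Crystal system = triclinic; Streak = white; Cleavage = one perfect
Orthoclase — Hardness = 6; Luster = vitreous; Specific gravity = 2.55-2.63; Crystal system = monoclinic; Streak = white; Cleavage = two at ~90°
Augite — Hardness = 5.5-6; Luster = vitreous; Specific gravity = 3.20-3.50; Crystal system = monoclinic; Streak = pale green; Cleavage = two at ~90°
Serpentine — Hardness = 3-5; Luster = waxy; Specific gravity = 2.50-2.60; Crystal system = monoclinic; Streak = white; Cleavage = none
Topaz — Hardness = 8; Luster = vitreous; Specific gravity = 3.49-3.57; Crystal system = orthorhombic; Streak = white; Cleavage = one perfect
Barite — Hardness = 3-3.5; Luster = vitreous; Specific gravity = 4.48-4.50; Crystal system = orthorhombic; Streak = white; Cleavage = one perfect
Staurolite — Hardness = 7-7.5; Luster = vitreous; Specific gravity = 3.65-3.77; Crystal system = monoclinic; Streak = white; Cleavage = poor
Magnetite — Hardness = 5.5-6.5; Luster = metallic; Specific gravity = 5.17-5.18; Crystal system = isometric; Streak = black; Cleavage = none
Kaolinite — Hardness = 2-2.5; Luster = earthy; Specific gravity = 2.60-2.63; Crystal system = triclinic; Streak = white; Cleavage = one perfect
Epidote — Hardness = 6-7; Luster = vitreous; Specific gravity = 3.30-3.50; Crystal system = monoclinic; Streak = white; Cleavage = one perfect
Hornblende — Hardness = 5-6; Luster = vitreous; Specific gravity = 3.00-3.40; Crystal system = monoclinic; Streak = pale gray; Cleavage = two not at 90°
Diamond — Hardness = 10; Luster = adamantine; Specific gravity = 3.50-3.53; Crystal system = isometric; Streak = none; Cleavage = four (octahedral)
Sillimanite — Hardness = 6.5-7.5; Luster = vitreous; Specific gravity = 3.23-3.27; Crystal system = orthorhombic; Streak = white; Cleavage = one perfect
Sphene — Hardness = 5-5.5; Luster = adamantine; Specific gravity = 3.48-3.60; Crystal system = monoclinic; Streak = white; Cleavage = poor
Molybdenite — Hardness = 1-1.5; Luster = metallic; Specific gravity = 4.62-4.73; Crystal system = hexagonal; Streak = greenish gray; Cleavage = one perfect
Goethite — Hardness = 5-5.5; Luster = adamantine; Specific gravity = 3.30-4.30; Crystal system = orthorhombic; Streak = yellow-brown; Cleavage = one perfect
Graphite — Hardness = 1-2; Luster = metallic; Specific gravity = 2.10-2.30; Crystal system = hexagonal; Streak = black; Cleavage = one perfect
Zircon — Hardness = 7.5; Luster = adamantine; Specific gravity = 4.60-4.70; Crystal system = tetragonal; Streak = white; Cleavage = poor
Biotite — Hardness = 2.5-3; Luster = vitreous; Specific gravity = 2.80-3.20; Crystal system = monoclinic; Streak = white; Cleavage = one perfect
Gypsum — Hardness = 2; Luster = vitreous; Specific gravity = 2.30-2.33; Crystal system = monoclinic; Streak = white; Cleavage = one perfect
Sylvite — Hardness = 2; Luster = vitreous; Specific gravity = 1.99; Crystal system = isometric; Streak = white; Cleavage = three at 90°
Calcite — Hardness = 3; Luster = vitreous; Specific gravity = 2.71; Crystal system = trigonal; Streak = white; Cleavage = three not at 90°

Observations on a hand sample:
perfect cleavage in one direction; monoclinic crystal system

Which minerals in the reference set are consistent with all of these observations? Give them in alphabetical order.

Perfect cleavage in one direction: only Kyanite, Topaz, Barite, Kaolinite, Epidote, Sillimanite, Molybdenite, Goethite, Graphite, Biotite, Gypsum remain.
Monoclinic crystal system: leaves Epidote, Biotite, Gypsum.
The minerals that satisfy all observations are Biotite, Epidote, Gypsum.

Biotite, Epidote, Gypsum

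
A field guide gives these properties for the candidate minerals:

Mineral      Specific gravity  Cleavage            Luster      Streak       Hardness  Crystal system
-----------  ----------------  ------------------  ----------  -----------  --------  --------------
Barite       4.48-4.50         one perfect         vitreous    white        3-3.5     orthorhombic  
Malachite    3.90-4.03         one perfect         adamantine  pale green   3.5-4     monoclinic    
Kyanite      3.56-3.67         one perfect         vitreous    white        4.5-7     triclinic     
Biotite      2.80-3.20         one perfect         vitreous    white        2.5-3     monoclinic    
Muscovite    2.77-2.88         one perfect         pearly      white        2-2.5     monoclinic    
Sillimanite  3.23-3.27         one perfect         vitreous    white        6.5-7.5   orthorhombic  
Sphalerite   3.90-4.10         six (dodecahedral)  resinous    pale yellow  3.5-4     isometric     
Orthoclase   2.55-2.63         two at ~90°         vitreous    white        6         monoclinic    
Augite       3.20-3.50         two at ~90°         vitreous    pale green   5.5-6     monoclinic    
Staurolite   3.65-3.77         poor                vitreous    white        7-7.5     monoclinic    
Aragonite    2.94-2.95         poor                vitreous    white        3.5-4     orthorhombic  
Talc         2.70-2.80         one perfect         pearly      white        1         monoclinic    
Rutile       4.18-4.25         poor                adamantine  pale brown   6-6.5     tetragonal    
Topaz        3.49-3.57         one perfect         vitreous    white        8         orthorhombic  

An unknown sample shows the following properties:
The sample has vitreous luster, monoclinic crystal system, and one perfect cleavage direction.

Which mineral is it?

Biotite

Vitreous luster rules out Malachite, Muscovite, Sphalerite, Talc, Rutile.
Monoclinic crystal system — only Biotite, Orthoclase, Augite, Staurolite remain.
One perfect cleavage direction — only Biotite remains.
Only Biotite satisfies all observations.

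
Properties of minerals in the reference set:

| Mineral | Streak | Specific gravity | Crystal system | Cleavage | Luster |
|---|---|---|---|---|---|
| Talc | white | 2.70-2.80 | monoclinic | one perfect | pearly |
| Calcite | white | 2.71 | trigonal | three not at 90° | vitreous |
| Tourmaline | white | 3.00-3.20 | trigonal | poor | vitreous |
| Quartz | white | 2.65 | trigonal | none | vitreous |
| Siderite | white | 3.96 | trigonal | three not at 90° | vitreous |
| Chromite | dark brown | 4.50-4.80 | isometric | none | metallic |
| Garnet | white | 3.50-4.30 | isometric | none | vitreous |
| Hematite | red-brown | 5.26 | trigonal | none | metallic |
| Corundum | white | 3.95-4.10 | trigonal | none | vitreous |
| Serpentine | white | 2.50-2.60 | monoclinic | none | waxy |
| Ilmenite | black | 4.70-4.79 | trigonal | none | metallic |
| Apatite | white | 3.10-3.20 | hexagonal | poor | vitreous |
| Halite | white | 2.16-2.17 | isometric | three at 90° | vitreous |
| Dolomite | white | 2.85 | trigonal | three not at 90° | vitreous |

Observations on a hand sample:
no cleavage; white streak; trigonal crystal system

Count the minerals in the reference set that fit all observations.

No cleavage: leaves Quartz, Chromite, Garnet, Hematite, Corundum, Serpentine, Ilmenite.
White streak excludes Chromite, Hematite, Ilmenite.
Trigonal crystal system excludes Garnet, Serpentine.
The minerals that satisfy all observations are Corundum, Quartz.
That is 2 minerals.

2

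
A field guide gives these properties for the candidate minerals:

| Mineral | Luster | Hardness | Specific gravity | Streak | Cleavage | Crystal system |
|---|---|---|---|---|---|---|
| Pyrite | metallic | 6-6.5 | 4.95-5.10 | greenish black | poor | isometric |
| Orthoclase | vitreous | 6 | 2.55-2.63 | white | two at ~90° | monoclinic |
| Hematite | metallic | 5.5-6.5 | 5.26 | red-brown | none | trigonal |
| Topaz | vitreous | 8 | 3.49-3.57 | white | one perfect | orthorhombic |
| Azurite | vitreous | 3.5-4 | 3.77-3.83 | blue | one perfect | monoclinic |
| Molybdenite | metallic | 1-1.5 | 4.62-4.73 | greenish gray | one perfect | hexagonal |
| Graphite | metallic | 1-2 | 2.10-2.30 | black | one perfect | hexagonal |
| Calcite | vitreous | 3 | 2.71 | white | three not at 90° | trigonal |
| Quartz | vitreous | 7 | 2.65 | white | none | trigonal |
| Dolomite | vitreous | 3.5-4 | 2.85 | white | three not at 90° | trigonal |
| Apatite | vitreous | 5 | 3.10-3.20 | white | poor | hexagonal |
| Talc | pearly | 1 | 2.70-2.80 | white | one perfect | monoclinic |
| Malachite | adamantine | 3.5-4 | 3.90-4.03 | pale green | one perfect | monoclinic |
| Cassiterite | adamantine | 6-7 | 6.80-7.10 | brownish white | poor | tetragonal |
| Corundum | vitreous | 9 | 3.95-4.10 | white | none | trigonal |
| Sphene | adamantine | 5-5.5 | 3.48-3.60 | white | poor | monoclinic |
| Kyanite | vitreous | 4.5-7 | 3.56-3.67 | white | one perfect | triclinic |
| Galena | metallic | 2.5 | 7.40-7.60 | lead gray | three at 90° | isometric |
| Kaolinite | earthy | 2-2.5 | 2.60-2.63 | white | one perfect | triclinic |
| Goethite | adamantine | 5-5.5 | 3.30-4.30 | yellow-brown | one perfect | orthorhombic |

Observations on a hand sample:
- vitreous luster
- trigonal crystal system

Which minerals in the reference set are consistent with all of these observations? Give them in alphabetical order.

Calcite, Corundum, Dolomite, Quartz

Vitreous luster: leaves Orthoclase, Topaz, Azurite, Calcite, Quartz, Dolomite, Apatite, Corundum, Kyanite.
Trigonal crystal system: only Calcite, Quartz, Dolomite, Corundum remain.
The minerals that satisfy all observations are Calcite, Corundum, Dolomite, Quartz.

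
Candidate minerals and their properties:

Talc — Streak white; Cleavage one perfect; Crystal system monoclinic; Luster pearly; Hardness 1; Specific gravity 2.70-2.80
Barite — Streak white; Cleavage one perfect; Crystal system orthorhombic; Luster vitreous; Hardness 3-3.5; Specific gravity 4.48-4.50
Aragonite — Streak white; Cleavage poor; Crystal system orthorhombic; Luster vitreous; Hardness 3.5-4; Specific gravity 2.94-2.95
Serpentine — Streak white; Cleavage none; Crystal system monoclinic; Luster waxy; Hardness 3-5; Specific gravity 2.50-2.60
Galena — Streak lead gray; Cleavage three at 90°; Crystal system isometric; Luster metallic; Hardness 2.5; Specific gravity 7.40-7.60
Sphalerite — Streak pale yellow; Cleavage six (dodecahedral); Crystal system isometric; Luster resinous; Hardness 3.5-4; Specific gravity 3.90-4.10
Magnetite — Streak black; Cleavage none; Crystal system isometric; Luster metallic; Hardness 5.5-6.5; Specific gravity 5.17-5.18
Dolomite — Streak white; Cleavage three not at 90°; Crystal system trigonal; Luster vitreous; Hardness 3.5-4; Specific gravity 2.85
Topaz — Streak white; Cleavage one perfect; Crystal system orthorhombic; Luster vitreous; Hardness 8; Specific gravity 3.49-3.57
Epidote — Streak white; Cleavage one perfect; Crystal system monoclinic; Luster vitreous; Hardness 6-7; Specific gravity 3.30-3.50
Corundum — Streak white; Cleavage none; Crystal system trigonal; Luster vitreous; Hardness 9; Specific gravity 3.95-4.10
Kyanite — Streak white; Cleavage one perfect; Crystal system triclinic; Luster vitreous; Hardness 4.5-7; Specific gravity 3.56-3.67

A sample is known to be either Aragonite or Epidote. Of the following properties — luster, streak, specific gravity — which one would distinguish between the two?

Luster: both vitreous — no difference.
Streak: both white — no difference.
Specific gravity: Aragonite 2.94-2.95, Epidote 3.30-3.50 — these differ.
Specific gravity is the diagnostic property here.

specific gravity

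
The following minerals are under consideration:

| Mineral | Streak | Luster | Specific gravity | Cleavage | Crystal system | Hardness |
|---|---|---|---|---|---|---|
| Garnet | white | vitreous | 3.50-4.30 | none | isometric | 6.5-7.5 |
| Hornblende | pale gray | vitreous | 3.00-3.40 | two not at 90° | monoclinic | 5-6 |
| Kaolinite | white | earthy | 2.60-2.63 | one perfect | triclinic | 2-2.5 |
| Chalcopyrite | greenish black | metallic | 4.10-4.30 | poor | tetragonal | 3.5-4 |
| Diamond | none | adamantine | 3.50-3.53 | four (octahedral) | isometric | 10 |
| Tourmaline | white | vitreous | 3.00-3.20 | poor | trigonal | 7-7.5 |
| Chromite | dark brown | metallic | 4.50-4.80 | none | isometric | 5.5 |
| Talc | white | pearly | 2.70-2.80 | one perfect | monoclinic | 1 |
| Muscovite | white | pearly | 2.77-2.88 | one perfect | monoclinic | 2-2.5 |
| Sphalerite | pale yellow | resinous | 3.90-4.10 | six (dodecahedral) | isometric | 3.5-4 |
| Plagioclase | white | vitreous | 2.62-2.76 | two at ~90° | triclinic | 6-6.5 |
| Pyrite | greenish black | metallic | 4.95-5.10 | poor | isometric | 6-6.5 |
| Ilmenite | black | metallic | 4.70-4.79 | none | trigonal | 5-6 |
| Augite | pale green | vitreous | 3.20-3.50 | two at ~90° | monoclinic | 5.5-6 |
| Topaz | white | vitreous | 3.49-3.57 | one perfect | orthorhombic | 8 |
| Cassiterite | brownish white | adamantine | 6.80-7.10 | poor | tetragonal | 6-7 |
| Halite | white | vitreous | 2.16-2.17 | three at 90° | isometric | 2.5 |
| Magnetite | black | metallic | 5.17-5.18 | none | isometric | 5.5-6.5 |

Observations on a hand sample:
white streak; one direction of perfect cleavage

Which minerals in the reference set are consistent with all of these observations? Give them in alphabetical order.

Kaolinite, Muscovite, Talc, Topaz

White streak: narrows the field to Garnet, Kaolinite, Tourmaline, Talc, Muscovite, Plagioclase, Topaz, Halite.
One direction of perfect cleavage rules out Garnet, Tourmaline, Plagioclase, Halite.
Remaining candidates: Kaolinite, Muscovite, Talc, Topaz.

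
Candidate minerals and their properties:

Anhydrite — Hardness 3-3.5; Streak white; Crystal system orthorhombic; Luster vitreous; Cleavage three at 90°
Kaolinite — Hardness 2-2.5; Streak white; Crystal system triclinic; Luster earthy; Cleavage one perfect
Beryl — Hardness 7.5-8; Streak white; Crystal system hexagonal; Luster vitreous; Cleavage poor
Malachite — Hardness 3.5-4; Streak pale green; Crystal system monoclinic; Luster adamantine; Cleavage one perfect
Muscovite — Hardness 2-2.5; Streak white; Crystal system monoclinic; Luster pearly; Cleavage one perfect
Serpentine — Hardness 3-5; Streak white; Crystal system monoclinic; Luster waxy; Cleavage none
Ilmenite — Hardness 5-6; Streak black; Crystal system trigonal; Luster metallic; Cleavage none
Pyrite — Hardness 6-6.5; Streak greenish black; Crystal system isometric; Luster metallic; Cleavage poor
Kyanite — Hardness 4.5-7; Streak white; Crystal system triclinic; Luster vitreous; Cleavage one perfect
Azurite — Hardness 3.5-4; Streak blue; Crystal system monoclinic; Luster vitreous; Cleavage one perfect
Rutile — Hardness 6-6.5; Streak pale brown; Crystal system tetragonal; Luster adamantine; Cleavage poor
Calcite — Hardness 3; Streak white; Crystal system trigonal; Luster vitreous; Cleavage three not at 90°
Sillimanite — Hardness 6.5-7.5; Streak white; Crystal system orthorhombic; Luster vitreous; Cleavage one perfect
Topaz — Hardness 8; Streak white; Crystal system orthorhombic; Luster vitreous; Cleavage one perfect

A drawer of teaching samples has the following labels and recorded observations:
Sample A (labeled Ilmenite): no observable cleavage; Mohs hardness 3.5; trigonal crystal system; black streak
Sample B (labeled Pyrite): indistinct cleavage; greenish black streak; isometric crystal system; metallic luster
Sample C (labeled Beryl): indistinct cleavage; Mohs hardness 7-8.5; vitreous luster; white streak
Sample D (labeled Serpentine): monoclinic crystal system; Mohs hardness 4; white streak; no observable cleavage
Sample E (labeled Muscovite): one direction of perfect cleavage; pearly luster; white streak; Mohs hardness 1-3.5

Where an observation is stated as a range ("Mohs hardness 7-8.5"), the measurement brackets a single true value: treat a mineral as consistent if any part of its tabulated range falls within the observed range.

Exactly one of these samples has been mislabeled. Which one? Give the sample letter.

Sample A: Ilmenite has hardness 5-6, but the record shows Mohs hardness 3.5 — this label is wrong.
Sample B: all recorded properties match Pyrite.
Sample C: all recorded properties match Beryl.
Sample D: all recorded properties match Serpentine.
Sample E: all recorded properties match Muscovite.
Only sample A is inconsistent with its label.

A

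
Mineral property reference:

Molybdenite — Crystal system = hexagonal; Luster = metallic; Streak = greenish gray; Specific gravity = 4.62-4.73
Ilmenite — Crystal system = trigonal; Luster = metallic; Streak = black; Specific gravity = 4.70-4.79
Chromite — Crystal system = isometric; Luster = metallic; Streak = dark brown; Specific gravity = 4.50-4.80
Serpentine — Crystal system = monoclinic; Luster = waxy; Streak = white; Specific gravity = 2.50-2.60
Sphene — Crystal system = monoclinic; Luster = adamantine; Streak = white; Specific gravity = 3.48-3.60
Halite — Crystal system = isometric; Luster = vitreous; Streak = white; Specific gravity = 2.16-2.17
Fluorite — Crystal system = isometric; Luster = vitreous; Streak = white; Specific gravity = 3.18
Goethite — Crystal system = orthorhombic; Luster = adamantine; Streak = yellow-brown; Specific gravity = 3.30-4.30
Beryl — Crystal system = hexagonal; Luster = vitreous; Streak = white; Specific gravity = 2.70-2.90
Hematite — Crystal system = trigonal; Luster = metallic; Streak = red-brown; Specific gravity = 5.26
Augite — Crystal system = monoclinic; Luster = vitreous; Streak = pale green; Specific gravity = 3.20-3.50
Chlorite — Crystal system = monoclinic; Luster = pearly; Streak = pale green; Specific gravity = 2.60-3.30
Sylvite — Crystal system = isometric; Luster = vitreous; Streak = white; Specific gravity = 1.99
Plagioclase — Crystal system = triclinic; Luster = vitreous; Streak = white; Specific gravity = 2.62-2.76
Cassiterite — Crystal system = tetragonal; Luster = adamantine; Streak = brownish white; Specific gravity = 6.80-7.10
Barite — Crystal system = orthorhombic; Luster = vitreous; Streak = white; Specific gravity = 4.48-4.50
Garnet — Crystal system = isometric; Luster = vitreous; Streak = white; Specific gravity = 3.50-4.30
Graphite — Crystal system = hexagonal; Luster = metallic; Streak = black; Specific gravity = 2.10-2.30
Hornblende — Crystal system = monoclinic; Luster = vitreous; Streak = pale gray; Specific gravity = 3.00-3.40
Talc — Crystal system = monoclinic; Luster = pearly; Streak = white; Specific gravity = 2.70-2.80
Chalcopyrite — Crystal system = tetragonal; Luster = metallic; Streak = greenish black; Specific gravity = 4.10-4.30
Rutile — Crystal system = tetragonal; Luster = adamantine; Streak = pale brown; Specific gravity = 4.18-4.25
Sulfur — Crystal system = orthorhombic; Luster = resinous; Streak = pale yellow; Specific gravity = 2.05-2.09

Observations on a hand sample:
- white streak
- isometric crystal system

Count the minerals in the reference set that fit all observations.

White streak: Serpentine, Sphene, Halite, Fluorite, Beryl, Sylvite, Plagioclase, Barite, Garnet, Talc remain.
Isometric crystal system: Halite, Fluorite, Sylvite, Garnet remain.
The minerals that satisfy all observations are Fluorite, Garnet, Halite, Sylvite.
That is 4 minerals.

4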